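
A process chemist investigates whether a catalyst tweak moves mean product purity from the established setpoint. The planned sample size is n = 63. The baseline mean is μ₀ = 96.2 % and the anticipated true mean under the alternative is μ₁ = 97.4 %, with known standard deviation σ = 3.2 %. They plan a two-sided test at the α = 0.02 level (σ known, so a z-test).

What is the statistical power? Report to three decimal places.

Standardized effect: d = |μ₁ − μ₀| / σ = |97.4 − 96.2| / 3.2 = 0.3750
Noncentrality parameter: δ = d·√n = 0.3750 × √63 = 2.9765
Critical value for a two-sided test at α = 0.02: z_{α/2} = 2.326.
Power = Φ(δ − 2.326) + Φ(−δ − 2.326) = Φ(0.650) + Φ(-5.303) = 0.7422 + 0.0000 = 0.7422.

Power ≈ 0.742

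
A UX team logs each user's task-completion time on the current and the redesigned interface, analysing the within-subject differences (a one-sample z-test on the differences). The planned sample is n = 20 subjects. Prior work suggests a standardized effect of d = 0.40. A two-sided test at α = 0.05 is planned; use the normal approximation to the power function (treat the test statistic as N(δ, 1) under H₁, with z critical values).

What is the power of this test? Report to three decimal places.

Noncentrality parameter: δ = d·√n = 0.40 × √20 = 1.7889
Critical value for a two-sided test at α = 0.05: z_{α/2} = 1.960.
Power = Φ(δ − 1.960) + Φ(−δ − 1.960) = Φ(-0.171) + Φ(-3.749) = 0.4321 + 0.0001 = 0.4322.

Power ≈ 0.432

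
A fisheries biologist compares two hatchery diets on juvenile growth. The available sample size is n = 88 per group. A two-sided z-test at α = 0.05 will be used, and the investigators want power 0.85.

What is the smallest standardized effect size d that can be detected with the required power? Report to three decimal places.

Required noncentrality: δ = z_{0.025} + z_{0.15} = 1.960 + 1.036 = 2.996.
(Lower-tail contribution to power is negligible for δ > 0.)
δ = d·√(n/2) ⇒ d = δ/√(n/2) = 2.996/√(88/2) = 0.4517.

d ≈ 0.452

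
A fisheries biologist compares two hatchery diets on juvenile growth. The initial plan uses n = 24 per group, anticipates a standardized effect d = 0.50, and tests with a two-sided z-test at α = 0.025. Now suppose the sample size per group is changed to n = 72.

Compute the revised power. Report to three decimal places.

With n = 72 per group: δ = d·√(n/2) = 0.50 × √(72/2) = 3.0000. Critical value z_{0.0125} = 2.241.
Revised power = Φ(δ − 2.241) + Φ(−δ − 2.241) = Φ(0.759) + Φ(-5.241) = 0.7760 + 0.0000 = 0.7760.

Power ≈ 0.776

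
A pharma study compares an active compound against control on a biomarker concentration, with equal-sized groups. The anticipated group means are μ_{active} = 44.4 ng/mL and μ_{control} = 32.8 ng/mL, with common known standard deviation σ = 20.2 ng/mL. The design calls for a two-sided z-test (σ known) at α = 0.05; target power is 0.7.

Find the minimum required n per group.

n = 38 per group

Standardized effect: d = |μ_{active} − μ_{control}| / σ = |44.4 − 32.8| / 20.2 = 0.5743
For power 0.7 need Φ(δ − z_{0.025}) = 0.7, so δ = z_{0.025} + z_{0.30} = 1.960 + 0.524 = 2.484.
(The Φ(−δ − z_{α/2}) term is vanishingly small for δ > 0 and is dropped in the standard sample-size formula.)
δ = d·√(n/2) ⇒ n = 2(δ/d)² = 2 × (2.484 / 0.5743)² = 37.43.
Rounding up, n = 38 per group.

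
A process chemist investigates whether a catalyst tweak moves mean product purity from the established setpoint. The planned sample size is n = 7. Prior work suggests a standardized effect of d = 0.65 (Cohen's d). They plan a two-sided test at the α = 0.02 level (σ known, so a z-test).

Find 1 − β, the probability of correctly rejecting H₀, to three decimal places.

Noncentrality parameter: δ = d·√n = 0.65 × √7 = 1.7197
Two-sided α = 0.02 → critical value z_{0.01} = 2.326.
Power = Φ(δ − 2.326) + Φ(−δ − 2.326) = Φ(-0.607) + Φ(-4.046) = 0.2721 + 0.0000 = 0.2721.

Power ≈ 0.272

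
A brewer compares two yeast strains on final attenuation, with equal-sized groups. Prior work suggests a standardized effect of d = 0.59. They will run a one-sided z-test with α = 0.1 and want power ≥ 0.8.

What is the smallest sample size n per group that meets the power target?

n = 26 per group

For power 0.8 need Φ(δ − z_{0.1}) = 0.8, so δ = z_{0.1} + z_{0.20} = 1.282 + 0.842 = 2.123.
δ = d·√(n/2) ⇒ n = 2(δ/d)² = 2 × (2.123 / 0.59)² = 25.90.
Rounding up, n = 26 per group.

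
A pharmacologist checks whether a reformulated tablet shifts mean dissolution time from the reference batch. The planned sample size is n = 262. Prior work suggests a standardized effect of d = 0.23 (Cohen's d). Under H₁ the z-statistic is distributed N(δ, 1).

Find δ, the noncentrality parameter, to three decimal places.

The noncentrality parameter scales effect size by the design's sample-size factor: δ = d·√n = 0.23 × √262 = 3.7229

δ ≈ 3.723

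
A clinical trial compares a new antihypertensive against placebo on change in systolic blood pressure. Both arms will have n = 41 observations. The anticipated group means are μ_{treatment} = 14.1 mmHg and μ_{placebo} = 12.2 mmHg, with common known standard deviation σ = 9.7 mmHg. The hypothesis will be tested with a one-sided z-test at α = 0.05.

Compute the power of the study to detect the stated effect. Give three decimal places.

Standardized effect: d = |μ_{treatment} − μ_{placebo}| / σ = |14.1 − 12.2| / 9.7 = 0.1959
Noncentrality parameter: δ = d·√(n/2) = 0.1959 × √(41/2) = 0.8869
Critical value for a one-sided test at α = 0.05: z_α = 1.645.
Power = Φ(δ − 1.645) = Φ(-0.758) = 0.2242.

Power ≈ 0.224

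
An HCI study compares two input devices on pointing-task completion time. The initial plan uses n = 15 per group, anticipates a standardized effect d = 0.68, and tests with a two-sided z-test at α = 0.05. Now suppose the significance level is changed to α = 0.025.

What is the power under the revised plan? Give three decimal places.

Power ≈ 0.352

δ = d·√(n/2) = 0.68 × √(15/2) = 1.8623 (unchanged). New critical value: z_{0.0125} = 2.241.
Revised power = Φ(δ − 2.241) + Φ(−δ − 2.241) = Φ(-0.379) + Φ(-4.104) = 0.3523 + 0.0000 = 0.3523.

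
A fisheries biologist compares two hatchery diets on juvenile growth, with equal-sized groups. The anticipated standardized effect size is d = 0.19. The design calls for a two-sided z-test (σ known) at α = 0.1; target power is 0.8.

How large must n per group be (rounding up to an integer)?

n = 343 per group

Set Φ(δ − 1.645) = 0.8; then δ − 1.645 = Φ⁻¹(0.8) = 0.842, giving δ = 2.486.
(For δ > 0 the lower-tail rejection region contributes negligibly to power, so the one-term inversion is standard.)
δ = d·√(n/2) ⇒ n = 2(δ/d)² = 2 × (2.486 / 0.19)² = 342.52.
Round up to the next whole unit.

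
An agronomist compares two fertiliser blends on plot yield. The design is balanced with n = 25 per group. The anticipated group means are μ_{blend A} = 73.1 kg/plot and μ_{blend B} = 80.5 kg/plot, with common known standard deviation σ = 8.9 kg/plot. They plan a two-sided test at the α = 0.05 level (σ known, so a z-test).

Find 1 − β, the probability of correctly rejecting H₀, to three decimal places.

Power ≈ 0.836

Standardized effect: d = |μ_{blend A} − μ_{blend B}| / σ = |73.1 − 80.5| / 8.9 = 0.8315
Noncentrality parameter: δ = d·√(n/2) = 0.8315 × √(25/2) = 2.9397
Critical value for a two-sided test at α = 0.05: z_{α/2} = 1.960.
Power = Φ(δ − 1.960) + Φ(−δ − 1.960) = Φ(0.980) + Φ(-4.900) = 0.8364 + 0.0000 = 0.8364.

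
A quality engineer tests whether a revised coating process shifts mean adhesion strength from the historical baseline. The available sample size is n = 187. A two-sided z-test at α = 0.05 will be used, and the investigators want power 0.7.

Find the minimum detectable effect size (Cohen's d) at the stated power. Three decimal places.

d ≈ 0.182

Need Φ(δ − 1.960) = 0.7, so δ = 1.960 + 0.524 = 2.484.
(Lower-tail contribution to power is negligible for δ > 0.)
δ = d·√n ⇒ d = δ/√n = 2.484/√187 = 0.1817.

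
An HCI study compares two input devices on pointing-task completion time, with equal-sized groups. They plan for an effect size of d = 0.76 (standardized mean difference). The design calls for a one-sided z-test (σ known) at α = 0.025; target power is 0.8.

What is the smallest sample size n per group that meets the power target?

For power 0.8 need Φ(δ − z_{0.025}) = 0.8, so δ = z_{0.025} + z_{0.20} = 1.960 + 0.842 = 2.802.
δ = d·√(n/2) ⇒ n = 2(δ/d)² = 2 × (2.802 / 0.76)² = 27.18.
Round up to the next whole unit.

n = 28 per group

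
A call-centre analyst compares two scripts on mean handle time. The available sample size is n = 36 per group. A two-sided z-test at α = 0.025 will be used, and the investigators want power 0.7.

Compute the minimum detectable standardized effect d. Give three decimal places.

d ≈ 0.652

Required noncentrality: δ = z_{0.0125} + z_{0.30} = 2.241 + 0.524 = 2.766.
(The second rejection-region term Φ(−δ − z_{α/2}) is negligible and dropped.)
δ = d·√(n/2) ⇒ d = δ/√(n/2) = 2.766/√(36/2) = 0.6519.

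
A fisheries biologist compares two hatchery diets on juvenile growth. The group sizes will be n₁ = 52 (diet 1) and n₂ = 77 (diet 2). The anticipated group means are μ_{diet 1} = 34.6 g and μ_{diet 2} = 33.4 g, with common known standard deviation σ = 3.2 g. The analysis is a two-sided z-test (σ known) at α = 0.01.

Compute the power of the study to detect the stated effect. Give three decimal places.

Power ≈ 0.313

Standardized effect: d = |μ_{diet 1} − μ_{diet 2}| / σ = |34.6 − 33.4| / 3.2 = 0.3750
Noncentrality parameter: δ = d / √(1/n₁ + 1/n₂) = 0.3750 / √(1/52 + 1/77) = 2.0892
Two-sided α = 0.01 → critical value z_{0.005} = 2.576.
Power = Φ(δ − 2.576) + Φ(−δ − 2.576) = Φ(-0.487) + Φ(-4.665) = 0.3133 + 0.0000 = 0.3133.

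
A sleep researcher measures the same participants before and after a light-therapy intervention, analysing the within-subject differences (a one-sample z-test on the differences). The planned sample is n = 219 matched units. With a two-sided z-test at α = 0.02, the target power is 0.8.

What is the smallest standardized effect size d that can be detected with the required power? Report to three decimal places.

d ≈ 0.214

Need Φ(δ − 2.326) = 0.8, so δ = 2.326 + 0.842 = 3.168.
(The second rejection-region term Φ(−δ − z_{α/2}) is negligible and dropped.)
δ = d·√n ⇒ d = δ/√n = 3.168/√219 = 0.2141.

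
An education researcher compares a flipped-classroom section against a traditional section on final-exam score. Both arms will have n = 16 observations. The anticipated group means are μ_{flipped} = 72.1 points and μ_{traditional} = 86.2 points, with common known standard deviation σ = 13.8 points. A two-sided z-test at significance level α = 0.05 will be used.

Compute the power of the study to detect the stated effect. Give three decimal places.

Power ≈ 0.824

Standardized effect: d = |μ_{flipped} − μ_{traditional}| / σ = |72.1 − 86.2| / 13.8 = 1.0217
Noncentrality parameter: δ = d·√(n/2) = 1.0217 × √(16/2) = 2.8899
Two-sided α = 0.05 → critical value z_{0.025} = 1.960.
Power = Φ(δ − 1.960) + Φ(−δ − 1.960) = Φ(0.930) + Φ(-4.850) = 0.8238 + 0.0000 = 0.8238.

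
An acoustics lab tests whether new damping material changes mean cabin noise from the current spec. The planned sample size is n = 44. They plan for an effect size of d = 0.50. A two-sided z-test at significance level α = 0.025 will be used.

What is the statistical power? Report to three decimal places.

Noncentrality parameter: δ = d·√n = 0.50 × √44 = 3.3166
Critical value for a two-sided test at α = 0.025: z_{α/2} = 2.241.
Power = Φ(δ − 2.241) + Φ(−δ − 2.241) = Φ(1.075) + Φ(-5.558) = 0.8589 + 0.0000 = 0.8589.

Power ≈ 0.859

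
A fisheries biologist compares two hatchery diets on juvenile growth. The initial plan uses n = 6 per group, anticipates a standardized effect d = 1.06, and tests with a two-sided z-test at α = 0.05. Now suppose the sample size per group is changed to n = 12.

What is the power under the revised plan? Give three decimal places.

Power ≈ 0.738

With n = 12 per group: δ = d·√(n/2) = 1.06 × √(12/2) = 2.5965. Critical value z_{0.025} = 1.960.
Revised power = Φ(δ − 1.960) + Φ(−δ − 1.960) = Φ(0.636) + Φ(-4.556) = 0.7378 + 0.0000 = 0.7378.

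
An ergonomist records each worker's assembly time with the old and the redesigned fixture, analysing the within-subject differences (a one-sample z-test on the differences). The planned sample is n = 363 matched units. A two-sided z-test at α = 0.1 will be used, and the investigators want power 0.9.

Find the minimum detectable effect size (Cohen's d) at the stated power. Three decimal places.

d ≈ 0.154

Need Φ(δ − 1.645) = 0.9, so δ = 1.645 + 1.282 = 2.926.
(Lower-tail contribution to power is negligible for δ > 0.)
δ = d·√n ⇒ d = δ/√n = 2.926/√363 = 0.1536.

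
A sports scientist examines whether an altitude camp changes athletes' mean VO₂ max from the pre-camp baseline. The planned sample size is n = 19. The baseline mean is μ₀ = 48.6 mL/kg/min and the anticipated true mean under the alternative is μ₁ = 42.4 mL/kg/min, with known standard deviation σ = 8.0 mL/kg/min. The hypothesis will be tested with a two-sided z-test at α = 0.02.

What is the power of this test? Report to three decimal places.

Power ≈ 0.854

Standardized effect: d = |μ₁ − μ₀| / σ = |42.4 − 48.6| / 8.0 = 0.7750
Noncentrality parameter: δ = d·√n = 0.7750 × √19 = 3.3781
Two-sided α = 0.02 → critical value z_{0.01} = 2.326.
Power = Φ(δ − 2.326) + Φ(−δ − 2.326) = Φ(1.052) + Φ(-5.704) = 0.8536 + 0.0000 = 0.8536.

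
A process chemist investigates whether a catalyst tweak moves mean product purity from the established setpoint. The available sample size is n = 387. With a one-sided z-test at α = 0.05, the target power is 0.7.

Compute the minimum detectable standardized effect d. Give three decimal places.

Required noncentrality: δ = z_{0.05} + z_{0.30} = 1.645 + 0.524 = 2.169.
δ = d·√n ⇒ d = δ/√n = 2.169/√387 = 0.1103.

d ≈ 0.110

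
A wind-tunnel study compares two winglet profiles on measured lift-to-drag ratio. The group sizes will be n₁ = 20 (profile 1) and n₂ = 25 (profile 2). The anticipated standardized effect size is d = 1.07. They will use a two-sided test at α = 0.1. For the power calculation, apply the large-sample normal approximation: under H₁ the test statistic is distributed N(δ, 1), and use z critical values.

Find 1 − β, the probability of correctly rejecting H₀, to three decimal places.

Noncentrality parameter: δ = d / √(1/n₁ + 1/n₂) = 1.07 / √(1/20 + 1/25) = 3.5667
Two-sided α = 0.1 → critical value z_{0.05} = 1.645.
Power = Φ(δ − 1.645) + Φ(−δ − 1.645) = Φ(1.922) + Φ(-5.212) = 0.9727 + 0.0000 = 0.9727.

Power ≈ 0.973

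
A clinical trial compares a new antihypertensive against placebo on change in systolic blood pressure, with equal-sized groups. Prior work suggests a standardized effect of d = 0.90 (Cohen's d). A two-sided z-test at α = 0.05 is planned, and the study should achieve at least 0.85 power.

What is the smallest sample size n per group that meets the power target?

For power 0.85 need Φ(δ − z_{0.025}) = 0.85, so δ = z_{0.025} + z_{0.15} = 1.960 + 1.036 = 2.996.
(For δ > 0 the lower-tail rejection region contributes negligibly to power, so the one-term inversion is standard.)
δ = d·√(n/2) ⇒ n = 2(δ/d)² = 2 × (2.996 / 0.90)² = 22.17.
Round up to the next whole unit.

n = 23 per group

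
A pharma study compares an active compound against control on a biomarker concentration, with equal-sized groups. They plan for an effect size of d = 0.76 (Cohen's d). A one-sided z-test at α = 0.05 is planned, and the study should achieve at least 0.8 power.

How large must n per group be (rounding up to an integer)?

For power 0.8 need Φ(δ − z_{0.05}) = 0.8, so δ = z_{0.05} + z_{0.20} = 1.645 + 0.842 = 2.486.
δ = d·√(n/2) ⇒ n = 2(δ/d)² = 2 × (2.486 / 0.76)² = 21.41.
Round up to the next whole unit.

n = 22 per group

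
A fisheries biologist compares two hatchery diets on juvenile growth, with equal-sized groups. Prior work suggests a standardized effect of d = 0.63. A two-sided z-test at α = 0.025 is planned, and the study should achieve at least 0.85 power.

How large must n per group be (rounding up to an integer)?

n = 55 per group

For power 0.85 need Φ(δ − z_{0.0125}) = 0.85, so δ = z_{0.0125} + z_{0.15} = 2.241 + 1.036 = 3.278.
(The Φ(−δ − z_{α/2}) term is vanishingly small for δ > 0 and is dropped in the standard sample-size formula.)
δ = d·√(n/2) ⇒ n = 2(δ/d)² = 2 × (3.278 / 0.63)² = 54.14.
Rounding up, n = 55 per group.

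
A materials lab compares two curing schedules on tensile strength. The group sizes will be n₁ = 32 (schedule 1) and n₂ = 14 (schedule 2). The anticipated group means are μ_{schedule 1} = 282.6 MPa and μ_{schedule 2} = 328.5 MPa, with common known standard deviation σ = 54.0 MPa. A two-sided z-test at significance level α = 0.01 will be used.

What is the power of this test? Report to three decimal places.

Power ≈ 0.531

Standardized effect: d = |μ_{schedule 1} − μ_{schedule 2}| / σ = |282.6 − 328.5| / 54.0 = 0.8500
Noncentrality parameter: δ = d / √(1/n₁ + 1/n₂) = 0.8500 / √(1/32 + 1/14) = 2.6526
Two-sided α = 0.01 → critical value z_{0.005} = 2.576.
Power = Φ(δ − 2.576) + Φ(−δ − 2.576) = Φ(0.077) + Φ(-5.228) = 0.5306 + 0.0000 = 0.5306.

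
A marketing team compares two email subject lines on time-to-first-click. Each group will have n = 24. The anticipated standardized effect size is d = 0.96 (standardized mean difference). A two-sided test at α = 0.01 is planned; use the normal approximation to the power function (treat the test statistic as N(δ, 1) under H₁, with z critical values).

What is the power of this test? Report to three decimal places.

Noncentrality parameter: δ = d·√(n/2) = 0.96 × √(24/2) = 3.3255
Two-sided α = 0.01 → critical value z_{0.005} = 2.576.
Power = Φ(δ − 2.576) + Φ(−δ − 2.576) = Φ(0.750) + Φ(-5.901) = 0.7733 + 0.0000 = 0.7733.

Power ≈ 0.773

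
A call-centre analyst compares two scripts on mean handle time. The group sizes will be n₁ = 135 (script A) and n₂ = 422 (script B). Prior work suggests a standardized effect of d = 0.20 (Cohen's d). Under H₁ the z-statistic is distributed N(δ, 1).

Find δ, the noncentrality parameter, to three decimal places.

The noncentrality parameter scales effect size by the design's sample-size factor: δ = d / √(1/n₁ + 1/n₂) = 0.20 / √(1/135 + 1/422) = 2.0227

δ ≈ 2.023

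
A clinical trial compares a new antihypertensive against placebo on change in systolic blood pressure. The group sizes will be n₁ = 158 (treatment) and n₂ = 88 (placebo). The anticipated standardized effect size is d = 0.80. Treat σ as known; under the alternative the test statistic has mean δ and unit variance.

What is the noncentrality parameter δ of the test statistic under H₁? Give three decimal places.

δ = d / √(1/n₁ + 1/n₂) = 0.80 / √(1/158 + 1/88) = 6.0144

δ ≈ 6.014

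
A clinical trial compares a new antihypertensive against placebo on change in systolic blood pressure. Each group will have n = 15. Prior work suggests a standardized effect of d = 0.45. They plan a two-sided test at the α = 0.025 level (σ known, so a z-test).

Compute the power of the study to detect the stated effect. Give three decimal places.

Noncentrality parameter: δ = d·√(n/2) = 0.45 × √(15/2) = 1.2324
Critical value for a two-sided test at α = 0.025: z_{α/2} = 2.241.
Power = Φ(δ − 2.241) + Φ(−δ − 2.241) = Φ(-1.009) + Φ(-3.474) = 0.1565 + 0.0003 = 0.1567.

Power ≈ 0.157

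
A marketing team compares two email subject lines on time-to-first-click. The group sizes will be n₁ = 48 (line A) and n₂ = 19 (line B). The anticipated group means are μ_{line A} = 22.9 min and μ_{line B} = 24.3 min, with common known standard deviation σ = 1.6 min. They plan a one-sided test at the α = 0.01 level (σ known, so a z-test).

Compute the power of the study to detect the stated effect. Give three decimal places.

Power ≈ 0.816

Standardized effect: d = |μ_{line A} − μ_{line B}| / σ = |22.9 − 24.3| / 1.6 = 0.8750
Noncentrality parameter: δ = d / √(1/n₁ + 1/n₂) = 0.8750 / √(1/48 + 1/19) = 3.2283
Critical value for a one-sided test at α = 0.01: z_α = 2.326.
Power = Φ(δ − 2.326) = Φ(0.902) = 0.8164.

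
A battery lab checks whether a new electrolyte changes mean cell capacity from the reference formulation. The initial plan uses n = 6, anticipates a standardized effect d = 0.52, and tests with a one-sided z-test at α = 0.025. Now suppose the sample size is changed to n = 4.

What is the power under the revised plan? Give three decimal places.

With n = 4: δ = d·√n = 0.52 × √4 = 1.0400. Critical value z_{0.025} = 1.960.
Revised power = Φ(δ − 1.960) = Φ(-0.920) = 0.1788.

Power ≈ 0.179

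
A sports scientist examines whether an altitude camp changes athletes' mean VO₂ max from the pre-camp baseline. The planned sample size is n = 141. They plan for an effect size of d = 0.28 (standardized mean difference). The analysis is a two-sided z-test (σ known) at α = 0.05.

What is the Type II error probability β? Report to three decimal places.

Noncentrality parameter: λ = d·√n = 0.28 × √141 = 3.3248
Two-sided α = 0.05 → critical value z_{0.025} = 1.960.
Power = Φ(λ − 1.960) + Φ(−λ − 1.960) = Φ(1.365) + Φ(-5.285) = 0.9139 + 0.0000 = 0.9139.
Type II error: β = 1 − power = 1 − 0.9139 = 0.0861.

β ≈ 0.086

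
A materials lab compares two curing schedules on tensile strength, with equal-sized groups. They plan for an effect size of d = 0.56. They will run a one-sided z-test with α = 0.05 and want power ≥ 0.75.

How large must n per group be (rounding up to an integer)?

Set Φ(δ − 1.645) = 0.75; then δ − 1.645 = Φ⁻¹(0.75) = 0.674, giving δ = 2.319.
δ = d·√(n/2) ⇒ n = 2(δ/d)² = 2 × (2.319 / 0.56)² = 34.31.
Round up to the next whole unit.

n = 35 per group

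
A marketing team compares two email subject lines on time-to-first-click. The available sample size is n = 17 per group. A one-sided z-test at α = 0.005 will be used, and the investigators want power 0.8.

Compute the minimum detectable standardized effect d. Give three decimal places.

Need Φ(δ − 2.576) = 0.8, so δ = 2.576 + 0.842 = 3.417.
δ = d·√(n/2) ⇒ d = δ/√(n/2) = 3.417/√(17/2) = 1.1722.

d ≈ 1.172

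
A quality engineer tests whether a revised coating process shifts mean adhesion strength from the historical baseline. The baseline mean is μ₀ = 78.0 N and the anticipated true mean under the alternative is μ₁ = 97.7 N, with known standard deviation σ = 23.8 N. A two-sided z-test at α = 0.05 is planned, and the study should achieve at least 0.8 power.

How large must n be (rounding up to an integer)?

Standardized effect: d = |μ₁ − μ₀| / σ = |97.7 − 78.0| / 23.8 = 0.8277
For power 0.8 need Φ(δ − z_{0.025}) = 0.8, so δ = z_{0.025} + z_{0.20} = 1.960 + 0.842 = 2.802.
(For δ > 0 the lower-tail rejection region contributes negligibly to power, so the one-term inversion is standard.)
δ = d·√n ⇒ n = (δ/d)² = (2.802 / 0.8277)² = 11.46.
Rounding up, n = 12.

n = 12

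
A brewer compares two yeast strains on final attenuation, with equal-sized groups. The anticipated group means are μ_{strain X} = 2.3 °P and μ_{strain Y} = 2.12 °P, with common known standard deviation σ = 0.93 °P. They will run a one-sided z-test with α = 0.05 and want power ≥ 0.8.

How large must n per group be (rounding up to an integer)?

Standardized effect: d = |μ_{strain X} − μ_{strain Y}| / σ = |2.3 − 2.12| / 0.93 = 0.1935
For power 0.8 need Φ(δ − z_{0.05}) = 0.8, so δ = z_{0.05} + z_{0.20} = 1.645 + 0.842 = 2.486.
δ = d·√(n/2) ⇒ n = 2(δ/d)² = 2 × (2.486 / 0.1935)² = 330.08.
Rounding up, n = 331 per group.

n = 331 per group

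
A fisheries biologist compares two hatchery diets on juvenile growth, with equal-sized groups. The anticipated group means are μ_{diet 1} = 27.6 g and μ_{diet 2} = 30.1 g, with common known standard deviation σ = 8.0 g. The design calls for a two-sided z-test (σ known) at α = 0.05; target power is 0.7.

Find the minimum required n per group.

n = 127 per group

Standardized effect: d = |μ_{diet 1} − μ_{diet 2}| / σ = |27.6 − 30.1| / 8.0 = 0.3125
Set Φ(δ − 1.960) = 0.7; then δ − 1.960 = Φ⁻¹(0.7) = 0.524, giving δ = 2.484.
(For δ > 0 the lower-tail rejection region contributes negligibly to power, so the one-term inversion is standard.)
δ = d·√(n/2) ⇒ n = 2(δ/d)² = 2 × (2.484 / 0.3125)² = 126.40.
Rounding up, n = 127 per group.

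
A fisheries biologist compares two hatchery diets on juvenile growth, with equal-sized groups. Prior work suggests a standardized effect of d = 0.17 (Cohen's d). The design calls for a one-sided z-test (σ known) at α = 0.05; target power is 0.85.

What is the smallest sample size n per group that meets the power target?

n = 498 per group

Set Φ(δ − 1.645) = 0.85; then δ − 1.645 = Φ⁻¹(0.85) = 1.036, giving δ = 2.681.
δ = d·√(n/2) ⇒ n = 2(δ/d)² = 2 × (2.681 / 0.17)² = 497.53.
Round up to the next whole unit.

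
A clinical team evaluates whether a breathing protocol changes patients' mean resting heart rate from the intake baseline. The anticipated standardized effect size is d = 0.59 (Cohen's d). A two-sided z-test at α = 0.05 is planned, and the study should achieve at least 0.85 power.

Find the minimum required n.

n = 26

Set Φ(δ − 1.960) = 0.85; then δ − 1.960 = Φ⁻¹(0.85) = 1.036, giving δ = 2.996.
(The Φ(−δ − z_{α/2}) term is vanishingly small for δ > 0 and is dropped in the standard sample-size formula.)
δ = d·√n ⇒ n = (δ/d)² = (2.996 / 0.59)² = 25.79.
Round up to the next whole unit.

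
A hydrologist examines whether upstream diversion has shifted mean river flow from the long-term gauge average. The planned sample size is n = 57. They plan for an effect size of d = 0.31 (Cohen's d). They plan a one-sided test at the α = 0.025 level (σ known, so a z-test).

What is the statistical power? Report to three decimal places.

Power ≈ 0.648

Noncentrality parameter: δ = d·√n = 0.31 × √57 = 2.3404
Critical value for a one-sided test at α = 0.025: z_α = 1.960.
Power = P(Z > 1.960 − δ) = Φ(0.380) = 0.6482.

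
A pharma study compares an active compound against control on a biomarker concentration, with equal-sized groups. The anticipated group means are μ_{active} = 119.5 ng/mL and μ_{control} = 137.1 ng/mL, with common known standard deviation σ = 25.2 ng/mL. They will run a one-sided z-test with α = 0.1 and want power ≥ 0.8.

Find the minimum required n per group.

Standardized effect: d = |μ_{active} − μ_{control}| / σ = |119.5 − 137.1| / 25.2 = 0.6984
Set Φ(δ − 1.282) = 0.8; then δ − 1.282 = Φ⁻¹(0.8) = 0.842, giving δ = 2.123.
δ = d·√(n/2) ⇒ n = 2(δ/d)² = 2 × (2.123 / 0.6984)² = 18.48.
Round up to the next whole unit.

n = 19 per group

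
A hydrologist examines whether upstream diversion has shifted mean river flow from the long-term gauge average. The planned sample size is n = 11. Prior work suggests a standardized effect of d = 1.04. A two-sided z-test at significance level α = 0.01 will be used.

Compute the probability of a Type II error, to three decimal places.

Noncentrality parameter: δ = d·√n = 1.04 × √11 = 3.4493
Critical value for a two-sided test at α = 0.01: z_{α/2} = 2.576.
Power = Φ(δ − 2.576) + Φ(−δ − 2.576) = Φ(0.873) + Φ(-6.025) = 0.8088 + 0.0000 = 0.8088.
Type II error: β = 1 − power = 1 − 0.8088 = 0.1912.

β ≈ 0.191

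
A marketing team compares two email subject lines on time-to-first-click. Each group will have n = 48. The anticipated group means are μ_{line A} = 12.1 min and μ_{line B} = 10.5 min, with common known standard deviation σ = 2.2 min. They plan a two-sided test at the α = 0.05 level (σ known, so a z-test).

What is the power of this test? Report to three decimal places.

Standardized effect: d = |μ_{line A} − μ_{line B}| / σ = |12.1 − 10.5| / 2.2 = 0.7273
Noncentrality parameter: δ = d·√(n/2) = 0.7273 × √(48/2) = 3.5629
Two-sided α = 0.05 → critical value z_{0.025} = 1.960.
Power = Φ(δ − 1.960) + Φ(−δ − 1.960) = Φ(1.603) + Φ(-5.523) = 0.9455 + 0.0000 = 0.9455.

Power ≈ 0.946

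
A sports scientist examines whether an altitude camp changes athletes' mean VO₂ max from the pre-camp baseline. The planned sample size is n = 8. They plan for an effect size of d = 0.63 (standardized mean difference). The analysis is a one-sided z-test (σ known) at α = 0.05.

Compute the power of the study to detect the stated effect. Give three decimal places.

Power ≈ 0.555

Noncentrality parameter: δ = d·√n = 0.63 × √8 = 1.7819
Critical value for a one-sided test at α = 0.05: z_α = 1.645.
Power = Φ(δ − 1.645) = Φ(0.137) = 0.5545.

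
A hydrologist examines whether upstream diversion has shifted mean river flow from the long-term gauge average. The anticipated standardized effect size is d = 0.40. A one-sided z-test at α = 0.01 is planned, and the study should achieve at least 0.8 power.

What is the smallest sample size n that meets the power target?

Set Φ(δ − 2.326) = 0.8; then δ − 2.326 = Φ⁻¹(0.8) = 0.842, giving δ = 3.168.
δ = d·√n ⇒ n = (δ/d)² = (3.168 / 0.40)² = 62.73.
Round up to the next whole unit.

n = 63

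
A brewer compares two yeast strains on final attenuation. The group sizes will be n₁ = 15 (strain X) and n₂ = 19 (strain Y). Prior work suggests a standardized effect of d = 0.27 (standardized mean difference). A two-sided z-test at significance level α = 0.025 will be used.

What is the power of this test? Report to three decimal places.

Noncentrality parameter: δ = d / √(1/n₁ + 1/n₂) = 0.27 / √(1/15 + 1/19) = 0.7817
Critical value for a two-sided test at α = 0.025: z_{α/2} = 2.241.
Power = Φ(δ − 2.241) + Φ(−δ − 2.241) = Φ(-1.460) + Φ(-3.023) = 0.0722 + 0.0013 = 0.0734.

Power ≈ 0.073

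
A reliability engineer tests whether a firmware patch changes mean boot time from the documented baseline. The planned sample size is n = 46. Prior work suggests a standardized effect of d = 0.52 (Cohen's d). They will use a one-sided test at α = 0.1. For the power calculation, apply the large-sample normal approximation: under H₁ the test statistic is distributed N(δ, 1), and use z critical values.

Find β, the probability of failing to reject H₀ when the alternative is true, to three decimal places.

Noncentrality parameter: λ = d·√n = 0.52 × √46 = 3.5268
One-sided α = 0.1 → critical value z_{0.1} = 1.282.
Power = P(Z > 1.282 − λ) = Φ(2.245) = 0.9876.
Type II error: β = 1 − power = 1 − 0.9876 = 0.0124.

β ≈ 0.012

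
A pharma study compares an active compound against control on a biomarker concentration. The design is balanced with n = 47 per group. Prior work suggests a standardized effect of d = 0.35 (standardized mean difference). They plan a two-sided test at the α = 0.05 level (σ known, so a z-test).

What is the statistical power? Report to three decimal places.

Power ≈ 0.396

Noncentrality parameter: δ = d·√(n/2) = 0.35 × √(47/2) = 1.6967
Critical value for a two-sided test at α = 0.05: z_{α/2} = 1.960.
Power = Φ(δ − 1.960) + Φ(−δ − 1.960) = Φ(-0.263) + Φ(-3.657) = 0.3962 + 0.0001 = 0.3963.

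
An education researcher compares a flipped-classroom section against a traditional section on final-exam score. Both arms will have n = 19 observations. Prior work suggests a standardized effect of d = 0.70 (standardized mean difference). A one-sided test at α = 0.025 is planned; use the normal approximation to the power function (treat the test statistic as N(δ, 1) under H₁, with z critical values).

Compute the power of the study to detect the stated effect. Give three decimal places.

Power ≈ 0.578

Noncentrality parameter: δ = d·√(n/2) = 0.70 × √(19/2) = 2.1575
Critical value for a one-sided test at α = 0.025: z_α = 1.960.
Power = P(Z > 1.960 − δ) = Φ(0.198) = 0.5783.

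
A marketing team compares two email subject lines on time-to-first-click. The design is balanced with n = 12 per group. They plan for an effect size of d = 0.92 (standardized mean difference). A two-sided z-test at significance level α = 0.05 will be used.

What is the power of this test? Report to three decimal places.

Power ≈ 0.615

Noncentrality parameter: δ = d·√(n/2) = 0.92 × √(12/2) = 2.2535
Critical value for a two-sided test at α = 0.05: z_{α/2} = 1.960.
Power = Φ(δ − 1.960) + Φ(−δ − 1.960) = Φ(0.294) + Φ(-4.213) = 0.6155 + 0.0000 = 0.6155.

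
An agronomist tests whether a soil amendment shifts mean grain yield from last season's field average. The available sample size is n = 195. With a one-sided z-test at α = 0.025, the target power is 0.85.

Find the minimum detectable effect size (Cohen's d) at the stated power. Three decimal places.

d ≈ 0.215

Need Φ(δ − 1.960) = 0.85, so δ = 1.960 + 1.036 = 2.996.
δ = d·√n ⇒ d = δ/√n = 2.996/√195 = 0.2146.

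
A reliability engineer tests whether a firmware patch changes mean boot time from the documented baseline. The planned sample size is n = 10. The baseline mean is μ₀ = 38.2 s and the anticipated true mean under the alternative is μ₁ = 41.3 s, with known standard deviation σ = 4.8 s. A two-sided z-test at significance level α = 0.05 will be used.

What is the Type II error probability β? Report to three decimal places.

Standardized effect: d = |μ₁ − μ₀| / σ = |41.3 − 38.2| / 4.8 = 0.6458
Noncentrality parameter: δ = d·√n = 0.6458 × √10 = 2.0423
Critical value for a two-sided test at α = 0.05: z_{α/2} = 1.960.
Power = Φ(δ − 1.960) + Φ(−δ − 1.960) = Φ(0.082) + Φ(-4.002) = 0.5328 + 0.0000 = 0.5328.
Type II error: β = 1 − power = 1 − 0.5328 = 0.4672.

β ≈ 0.467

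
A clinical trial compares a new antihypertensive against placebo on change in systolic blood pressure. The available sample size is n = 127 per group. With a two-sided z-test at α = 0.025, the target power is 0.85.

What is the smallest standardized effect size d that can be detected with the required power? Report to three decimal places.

d ≈ 0.411

Need Φ(δ − 2.241) = 0.85, so δ = 2.241 + 1.036 = 3.278.
(Lower-tail contribution to power is negligible for δ > 0.)
δ = d·√(n/2) ⇒ d = δ/√(n/2) = 3.278/√(127/2) = 0.4113.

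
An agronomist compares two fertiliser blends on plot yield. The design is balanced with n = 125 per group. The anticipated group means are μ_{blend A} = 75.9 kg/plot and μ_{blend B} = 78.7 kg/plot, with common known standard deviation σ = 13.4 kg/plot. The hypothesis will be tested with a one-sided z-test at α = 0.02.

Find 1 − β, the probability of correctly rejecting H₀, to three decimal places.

Standardized effect: d = |μ_{blend A} − μ_{blend B}| / σ = |75.9 − 78.7| / 13.4 = 0.2090
Noncentrality parameter: δ = d·√(n/2) = 0.2090 × √(125/2) = 1.6519
One-sided α = 0.02 → critical value z_{0.02} = 2.054.
Power = P(Z > 2.054 − δ) = Φ(-0.402) = 0.3439.

Power ≈ 0.344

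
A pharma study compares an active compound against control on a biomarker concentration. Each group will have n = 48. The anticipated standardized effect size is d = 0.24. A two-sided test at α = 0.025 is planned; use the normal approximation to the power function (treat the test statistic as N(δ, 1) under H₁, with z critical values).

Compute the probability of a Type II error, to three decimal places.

β ≈ 0.856

Noncentrality parameter: δ = d·√(n/2) = 0.24 × √(48/2) = 1.1758
Two-sided α = 0.025 → critical value z_{0.0125} = 2.241.
Power = Φ(δ − 2.241) + Φ(−δ − 2.241) = Φ(-1.066) + Φ(-3.417) = 0.1433 + 0.0003 = 0.1436.
Type II error: β = 1 − power = 1 − 0.1436 = 0.8564.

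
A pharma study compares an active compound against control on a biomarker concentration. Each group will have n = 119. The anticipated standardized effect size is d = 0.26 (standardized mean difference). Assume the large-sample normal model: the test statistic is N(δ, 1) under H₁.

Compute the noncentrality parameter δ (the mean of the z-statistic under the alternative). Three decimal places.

δ ≈ 2.006

δ = d·√(n/2) = 0.26 × √(119/2) = 2.0055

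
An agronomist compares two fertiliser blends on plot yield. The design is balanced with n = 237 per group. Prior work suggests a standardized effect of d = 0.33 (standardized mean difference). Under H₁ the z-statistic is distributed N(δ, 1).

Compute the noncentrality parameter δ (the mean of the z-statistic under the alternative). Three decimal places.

The noncentrality parameter scales effect size by the design's sample-size factor: δ = d·√(n/2) = 0.33 × √(237/2) = 3.5923

δ ≈ 3.592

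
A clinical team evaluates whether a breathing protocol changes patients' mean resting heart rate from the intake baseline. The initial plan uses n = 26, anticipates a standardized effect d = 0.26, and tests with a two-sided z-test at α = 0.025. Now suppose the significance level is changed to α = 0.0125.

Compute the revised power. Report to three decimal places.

Power ≈ 0.121

δ = d·√n = 0.26 × √26 = 1.3257 (unchanged). New critical value: z_{0.0063} = 2.498.
Revised power = Φ(δ − 2.498) + Φ(−δ − 2.498) = Φ(-1.172) + Φ(-3.823) = 0.1206 + 0.0001 = 0.1207.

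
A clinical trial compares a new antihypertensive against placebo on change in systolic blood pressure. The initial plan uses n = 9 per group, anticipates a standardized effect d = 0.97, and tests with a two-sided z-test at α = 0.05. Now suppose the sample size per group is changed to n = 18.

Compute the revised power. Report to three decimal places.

With n = 18 per group: δ = d·√(n/2) = 0.97 × √(18/2) = 2.9100. Critical value z_{0.025} = 1.960.
Revised power = Φ(δ − 1.960) + Φ(−δ − 1.960) = Φ(0.950) + Φ(-4.870) = 0.8290 + 0.0000 = 0.8290.

Power ≈ 0.829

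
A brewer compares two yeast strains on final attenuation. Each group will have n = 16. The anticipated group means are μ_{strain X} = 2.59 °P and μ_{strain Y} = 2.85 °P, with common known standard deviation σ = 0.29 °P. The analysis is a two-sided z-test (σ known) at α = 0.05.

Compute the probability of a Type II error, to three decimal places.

β ≈ 0.282

Standardized effect: d = |μ_{strain X} − μ_{strain Y}| / σ = |2.59 − 2.85| / 0.29 = 0.8966
Noncentrality parameter: δ = d·√(n/2) = 0.8966 × √(16/2) = 2.5358
Two-sided α = 0.05 → critical value z_{0.025} = 1.960.
Power = Φ(δ − 1.960) + Φ(−δ − 1.960) = Φ(0.576) + Φ(-4.496) = 0.7176 + 0.0000 = 0.7177.
Type II error: β = 1 − power = 1 − 0.7177 = 0.2823.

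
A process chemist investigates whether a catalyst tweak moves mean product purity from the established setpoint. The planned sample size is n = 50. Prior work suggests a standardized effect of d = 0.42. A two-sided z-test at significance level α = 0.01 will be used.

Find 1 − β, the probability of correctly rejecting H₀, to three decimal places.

Power ≈ 0.653

Noncentrality parameter: λ = d·√n = 0.42 × √50 = 2.9698
Two-sided α = 0.01 → critical value z_{0.005} = 2.576.
Power = Φ(λ − 2.576) + Φ(−λ − 2.576) = Φ(0.394) + Φ(-5.546) = 0.6532 + 0.0000 = 0.6532.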